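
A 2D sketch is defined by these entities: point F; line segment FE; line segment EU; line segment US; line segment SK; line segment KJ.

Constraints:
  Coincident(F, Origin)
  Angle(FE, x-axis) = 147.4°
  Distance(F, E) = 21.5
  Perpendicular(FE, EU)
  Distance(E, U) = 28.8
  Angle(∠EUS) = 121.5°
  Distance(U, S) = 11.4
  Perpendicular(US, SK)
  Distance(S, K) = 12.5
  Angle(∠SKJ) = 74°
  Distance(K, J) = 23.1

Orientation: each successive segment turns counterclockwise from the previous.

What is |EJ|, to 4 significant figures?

18.91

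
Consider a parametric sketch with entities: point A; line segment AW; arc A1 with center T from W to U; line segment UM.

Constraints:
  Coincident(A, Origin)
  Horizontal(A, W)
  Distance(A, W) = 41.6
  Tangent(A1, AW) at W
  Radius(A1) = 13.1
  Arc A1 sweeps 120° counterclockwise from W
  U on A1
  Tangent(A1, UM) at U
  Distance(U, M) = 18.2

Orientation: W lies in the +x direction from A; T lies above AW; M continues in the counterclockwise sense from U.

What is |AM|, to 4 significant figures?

56.36

A is at the origin; A and W share the same y with |AW| = 41.6 and W on the +x side, so W = (41.60, 0.000). Tangency of A1 to AW means the radius TW is perpendicular to AW, so T = W + (0, 13.1) = (41.60, 13.10). On A1, W sits at bearing -90° from T; a 120° counterclockwise sweep puts U at bearing 30°, so U = T + 13.1·(cos 30°, sin 30°) = (52.94, 19.65). Tangency of A1 to UM means the radius TU is perpendicular to UM, so UM runs along (−sin 30°, cos 30°); with |UM| = 18.2, M = (43.84, 35.41). Then |AM| = |M − A| = 56.36.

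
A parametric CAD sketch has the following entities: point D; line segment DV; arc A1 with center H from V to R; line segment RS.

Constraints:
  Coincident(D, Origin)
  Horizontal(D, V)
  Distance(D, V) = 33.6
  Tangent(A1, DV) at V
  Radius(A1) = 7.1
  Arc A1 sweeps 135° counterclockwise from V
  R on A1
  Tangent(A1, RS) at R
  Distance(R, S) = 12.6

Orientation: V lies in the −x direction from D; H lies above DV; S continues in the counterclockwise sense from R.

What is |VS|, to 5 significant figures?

21.387

D is at the origin; DV is horizontal with |DV| = 33.6 and V on the −x side, so V = (-33.600, 0.0000). The tangent condition forces HV to be normal to DV, so H = V + (0, 7.1) = (-33.600, 7.1000). On A1, V sits at bearing -90° from H; a 135° counterclockwise sweep puts R at bearing 45°, so R = H + 7.1·(cos 45°, sin 45°) = (-28.580, 12.120). The tangent condition forces HR to be normal to RS, so RS runs along (−sin 45°, cos 45°); with |RS| = 12.6, S = (-37.489, 21.030). Then |VS| = |S − V| = 21.387.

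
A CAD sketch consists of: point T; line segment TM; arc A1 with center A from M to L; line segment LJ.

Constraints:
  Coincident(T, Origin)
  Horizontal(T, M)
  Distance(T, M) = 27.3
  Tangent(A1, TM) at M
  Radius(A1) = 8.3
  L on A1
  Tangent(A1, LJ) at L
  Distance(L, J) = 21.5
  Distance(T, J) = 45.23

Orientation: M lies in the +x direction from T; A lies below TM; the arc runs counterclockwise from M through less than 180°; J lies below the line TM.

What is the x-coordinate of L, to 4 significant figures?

20.62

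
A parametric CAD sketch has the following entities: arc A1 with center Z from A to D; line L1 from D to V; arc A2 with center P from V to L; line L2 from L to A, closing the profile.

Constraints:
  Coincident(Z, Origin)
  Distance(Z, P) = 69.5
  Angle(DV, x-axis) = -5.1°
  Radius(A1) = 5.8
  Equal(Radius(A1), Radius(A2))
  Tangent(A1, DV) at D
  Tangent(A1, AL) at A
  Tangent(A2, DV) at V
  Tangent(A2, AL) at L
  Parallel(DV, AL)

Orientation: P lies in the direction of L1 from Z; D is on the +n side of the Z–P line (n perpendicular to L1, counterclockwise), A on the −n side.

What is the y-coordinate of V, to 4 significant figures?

-0.4011

Tangency of A1 to both parallel lines with radius 5.8 puts D and A at Z ± 5.8·n: D = (0.5156, 5.777), A = (-0.5156, -5.777). Equal radii place V and L the same way about P: V = P + 5.8·n = (69.74, -0.4011), L = P − 5.8·n = (68.71, -11.96). So V.y = -0.4011.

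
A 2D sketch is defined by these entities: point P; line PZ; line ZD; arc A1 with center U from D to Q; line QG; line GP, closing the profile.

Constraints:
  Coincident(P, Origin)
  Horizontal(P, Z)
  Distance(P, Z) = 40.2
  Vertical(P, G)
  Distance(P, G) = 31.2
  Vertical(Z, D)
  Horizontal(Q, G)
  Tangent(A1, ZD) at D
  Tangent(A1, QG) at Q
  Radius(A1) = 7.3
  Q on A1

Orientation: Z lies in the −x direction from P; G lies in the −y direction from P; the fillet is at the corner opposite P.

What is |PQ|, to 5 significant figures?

45.341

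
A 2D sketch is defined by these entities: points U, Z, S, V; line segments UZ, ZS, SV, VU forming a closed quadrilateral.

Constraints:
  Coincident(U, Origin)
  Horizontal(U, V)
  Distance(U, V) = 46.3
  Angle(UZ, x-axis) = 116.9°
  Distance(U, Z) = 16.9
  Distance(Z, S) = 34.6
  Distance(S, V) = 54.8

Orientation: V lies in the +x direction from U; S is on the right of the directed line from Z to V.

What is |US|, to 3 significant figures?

20.0

Checks: |ZS| = 34.60 ✓; |SV| = 54.80 ✓.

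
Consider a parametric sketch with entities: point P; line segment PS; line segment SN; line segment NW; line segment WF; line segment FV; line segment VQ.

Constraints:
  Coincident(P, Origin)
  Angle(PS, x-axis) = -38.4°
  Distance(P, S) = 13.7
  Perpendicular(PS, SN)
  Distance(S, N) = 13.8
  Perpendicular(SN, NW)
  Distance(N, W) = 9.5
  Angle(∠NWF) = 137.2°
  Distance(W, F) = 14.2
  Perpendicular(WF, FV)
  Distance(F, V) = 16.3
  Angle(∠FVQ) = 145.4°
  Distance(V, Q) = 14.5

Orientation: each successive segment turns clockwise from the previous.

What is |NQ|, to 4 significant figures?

25.33

P is at the origin; PS runs at -38.4° with length 13.7, so S = (10.74, -8.510). PS ⟂ SN, so SN runs at -128.4°; with |SN| = 13.8, N = (2.165, -19.32). SN ⟂ NW, so NW runs at 141.6°; with |NW| = 9.5, W = (-5.280, -13.42). ∠NWF = 137.2° gives WF at 98.80° from the x-axis; with |WF| = 14.2, F = (-7.453, 0.6091). The perpendicularity gives FV at right angles to WF, so FV runs at 8.800°; with |FV| = 16.3, V = (8.655, 3.103). ∠FVQ = 145.4° gives VQ at -25.80° from the x-axis; with |VQ| = 14.5, Q = (21.71, -3.208). Then |NQ| = |Q − N| = 25.33.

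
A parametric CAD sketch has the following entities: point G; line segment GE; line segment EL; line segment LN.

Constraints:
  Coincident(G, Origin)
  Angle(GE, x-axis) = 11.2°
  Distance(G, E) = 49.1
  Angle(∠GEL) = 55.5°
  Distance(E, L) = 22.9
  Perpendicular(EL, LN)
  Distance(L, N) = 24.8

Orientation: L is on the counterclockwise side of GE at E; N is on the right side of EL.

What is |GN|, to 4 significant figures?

65.45

G is at the origin; GE runs at 11.2° with length 49.1, so E = 49.1·(cos 11.2°, sin 11.2°) = (48.16, 9.537). ∠GEL = 55.5°, so EL runs at 11.2° + (180° − 55.5°) = 135.7° from the x-axis; with |EL| = 22.9, L = E + 22.9·(cos 135.7°, sin 135.7°) = (31.78, 25.53). The perpendicularity gives LN at right angles to EL; with |LN| = 24.8 on the right of EL, N = L + 24.8·(0.6984, 0.7157) = (49.10, 43.28). Then |GN| = |N − G| = 65.45.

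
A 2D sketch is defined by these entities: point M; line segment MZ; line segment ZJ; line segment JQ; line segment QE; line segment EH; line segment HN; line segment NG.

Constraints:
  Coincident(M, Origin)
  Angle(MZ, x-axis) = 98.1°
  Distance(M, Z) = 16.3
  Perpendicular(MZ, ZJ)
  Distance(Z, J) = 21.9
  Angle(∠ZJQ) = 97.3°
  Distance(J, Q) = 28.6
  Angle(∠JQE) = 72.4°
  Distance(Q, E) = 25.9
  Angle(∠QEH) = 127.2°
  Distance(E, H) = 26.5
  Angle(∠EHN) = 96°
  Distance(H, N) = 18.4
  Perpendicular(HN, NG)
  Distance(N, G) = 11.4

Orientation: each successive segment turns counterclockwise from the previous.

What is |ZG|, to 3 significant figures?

9.71

∠EHN = 96.0° gives HN at 155° from the x-axis; with |HN| = 18.4, N = (-7.17, 25.4). HN is perpendicular to NG, so NG runs at -115°; with |NG| = 11.4, G = (-11.9, 15.1). Then |ZG| = |G − Z| = 9.71.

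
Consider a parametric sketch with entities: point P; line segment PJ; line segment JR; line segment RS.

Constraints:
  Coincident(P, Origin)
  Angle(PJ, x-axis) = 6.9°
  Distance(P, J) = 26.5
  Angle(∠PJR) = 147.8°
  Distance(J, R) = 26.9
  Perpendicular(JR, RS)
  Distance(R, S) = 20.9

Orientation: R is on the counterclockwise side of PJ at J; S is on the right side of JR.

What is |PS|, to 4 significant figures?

60.49

∠PJR = 147.8°, so JR runs at 6.9° + (180° − 147.8°) = 39.10° from the x-axis; with |JR| = 26.9, R = J + 26.9·(cos 39.10°, sin 39.10°) = (47.18, 20.15). JR ⟂ RS; with |RS| = 20.9 on the right of JR, S = R + 20.9·(0.6307, -0.7760) = (60.36, 3.929). Then |PS| = |S − P| = 60.49.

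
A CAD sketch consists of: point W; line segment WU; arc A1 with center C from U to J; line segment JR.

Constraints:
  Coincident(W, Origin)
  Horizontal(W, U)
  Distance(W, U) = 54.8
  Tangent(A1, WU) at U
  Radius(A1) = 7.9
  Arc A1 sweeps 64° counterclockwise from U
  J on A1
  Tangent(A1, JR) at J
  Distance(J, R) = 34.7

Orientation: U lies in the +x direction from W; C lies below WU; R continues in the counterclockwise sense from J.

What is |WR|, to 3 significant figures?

48.2

W is at the origin; WU is horizontal with |WU| = 54.8 and U on the +x side, so U = (54.8, 0.00). The tangent condition forces CU to be normal to WU, so C = U + (0, -7.9) = (54.8, -7.90). On A1, U sits at bearing 90° from C; a 64° counterclockwise sweep puts J at bearing 154°, so J = C + 7.9·(cos 154°, sin 154°) = (47.7, -4.44). A1 meets JR tangentially, so CJ is at right angles to JR, so JR runs along (−sin 154°, cos 154°); with |JR| = 34.7, R = (32.5, -35.6). Then |WR| = |R − W| = 48.2.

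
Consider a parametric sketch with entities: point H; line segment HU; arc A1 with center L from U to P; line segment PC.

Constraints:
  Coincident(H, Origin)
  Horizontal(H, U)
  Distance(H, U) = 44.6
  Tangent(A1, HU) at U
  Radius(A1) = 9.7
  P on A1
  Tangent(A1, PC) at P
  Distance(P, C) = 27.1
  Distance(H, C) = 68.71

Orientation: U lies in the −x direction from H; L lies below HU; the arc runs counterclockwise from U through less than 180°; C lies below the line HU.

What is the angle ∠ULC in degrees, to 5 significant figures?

148.75°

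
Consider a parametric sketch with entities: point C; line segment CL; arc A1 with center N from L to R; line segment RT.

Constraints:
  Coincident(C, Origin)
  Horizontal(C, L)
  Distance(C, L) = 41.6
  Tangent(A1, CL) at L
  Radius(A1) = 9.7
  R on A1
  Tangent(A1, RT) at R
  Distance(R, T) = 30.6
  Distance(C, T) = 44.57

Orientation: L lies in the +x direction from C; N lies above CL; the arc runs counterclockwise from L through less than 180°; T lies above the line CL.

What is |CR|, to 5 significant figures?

50.879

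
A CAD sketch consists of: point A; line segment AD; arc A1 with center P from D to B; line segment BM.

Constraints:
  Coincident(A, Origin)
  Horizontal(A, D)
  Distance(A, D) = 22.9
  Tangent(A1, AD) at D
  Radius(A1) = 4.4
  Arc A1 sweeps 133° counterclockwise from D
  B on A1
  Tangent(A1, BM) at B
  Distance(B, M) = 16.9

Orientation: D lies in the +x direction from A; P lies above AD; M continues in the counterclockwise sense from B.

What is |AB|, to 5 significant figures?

27.146

A1 meets AD tangentially, so PD is at right angles to AD, so P = D + (0, 4.4) = (22.900, 4.4000). On A1, D sits at bearing -90° from P; a 133° counterclockwise sweep puts B at bearing 43°, so B = P + 4.4·(cos 43°, sin 43°) = (26.118, 7.4008). Then |AB| = |B − A| = 27.146.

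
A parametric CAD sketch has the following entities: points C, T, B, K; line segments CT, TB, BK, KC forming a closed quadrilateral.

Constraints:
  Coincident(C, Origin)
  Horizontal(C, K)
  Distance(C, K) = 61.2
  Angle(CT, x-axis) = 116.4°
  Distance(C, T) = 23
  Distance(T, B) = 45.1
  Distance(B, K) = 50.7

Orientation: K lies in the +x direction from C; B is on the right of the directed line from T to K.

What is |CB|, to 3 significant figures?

22.3

C is at the origin; CK is horizontal with |CK| = 61.2 and K in +x, so K = (61.2, 0). CT runs at 116.4° with |CT| = 23.0, so T = (-10.2, 20.6). B is determined by |TB| = 45.1 and |BK| = 50.7 together: it lies at the intersection of circle(T, 45.1) and circle(K, 50.7). With |TK| = 74.3, the foot of the radical line on TK is 33.6 from T and the perpendicular offset is √(45.1² − 33.6²) = 30.1. Taking the right-of-TK solution: B = (13.7, -17.6).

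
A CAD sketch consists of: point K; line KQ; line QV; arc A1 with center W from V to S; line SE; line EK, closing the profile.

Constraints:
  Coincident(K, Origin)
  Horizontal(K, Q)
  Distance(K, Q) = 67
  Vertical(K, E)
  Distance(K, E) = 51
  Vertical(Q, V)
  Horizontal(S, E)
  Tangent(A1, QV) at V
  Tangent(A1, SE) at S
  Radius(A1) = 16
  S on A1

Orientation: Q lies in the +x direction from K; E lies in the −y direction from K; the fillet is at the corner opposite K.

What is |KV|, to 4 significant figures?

75.59

K is at the origin; KQ is horizontal with |KQ| = 67.0 and Q on the +x side, so Q = (67.00, 0.000). KE is vertical with |KE| = 51.0 and E on the −y side, so E = (0.000, -51.00). The virtual corner opposite K is at (67.00, -51.00). Tangency of A1 to QV means the radius WV is perpendicular to QV and A1 meets SE tangentially, so WS is at right angles to SE, with radius 16.0, so the center W sits 16.0 in from both sides at W = (51.00, -35.00). That places the tangent points at V = (67.00, -35.00) on QV and S = (51.00, -51.00) on SE. Then |KV| = |V − K| = 75.59.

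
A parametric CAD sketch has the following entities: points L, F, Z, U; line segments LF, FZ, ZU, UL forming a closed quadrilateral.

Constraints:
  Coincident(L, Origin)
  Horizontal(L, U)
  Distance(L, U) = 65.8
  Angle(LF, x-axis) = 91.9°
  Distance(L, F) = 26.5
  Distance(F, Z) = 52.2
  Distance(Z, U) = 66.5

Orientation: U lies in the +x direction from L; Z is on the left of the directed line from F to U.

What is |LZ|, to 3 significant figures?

71.9

L is at the origin; LU is horizontal with |LU| = 65.8 and U in +x, so U = (65.8, 0). LF runs at 91.9° with |LF| = 26.5, so F = (-0.879, 26.5). Z is determined by |FZ| = 52.2 and |ZU| = 66.5 together: it lies at the intersection of circle(F, 52.2) and circle(U, 66.5). With |FU| = 71.7, the foot of the radical line on FU is 24.0 from F and the perpendicular offset is √(52.2² − 24.0²) = 46.3. Taking the left-of-FU solution: Z = (38.6, 60.7).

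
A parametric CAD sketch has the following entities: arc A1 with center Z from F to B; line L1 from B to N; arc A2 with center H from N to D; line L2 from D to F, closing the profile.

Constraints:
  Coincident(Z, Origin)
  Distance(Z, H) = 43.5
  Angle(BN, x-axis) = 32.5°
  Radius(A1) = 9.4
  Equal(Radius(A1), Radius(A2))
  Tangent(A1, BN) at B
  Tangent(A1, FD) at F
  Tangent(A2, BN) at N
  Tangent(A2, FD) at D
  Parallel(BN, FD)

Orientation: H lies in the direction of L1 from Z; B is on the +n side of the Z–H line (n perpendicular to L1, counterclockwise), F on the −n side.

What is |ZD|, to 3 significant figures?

44.5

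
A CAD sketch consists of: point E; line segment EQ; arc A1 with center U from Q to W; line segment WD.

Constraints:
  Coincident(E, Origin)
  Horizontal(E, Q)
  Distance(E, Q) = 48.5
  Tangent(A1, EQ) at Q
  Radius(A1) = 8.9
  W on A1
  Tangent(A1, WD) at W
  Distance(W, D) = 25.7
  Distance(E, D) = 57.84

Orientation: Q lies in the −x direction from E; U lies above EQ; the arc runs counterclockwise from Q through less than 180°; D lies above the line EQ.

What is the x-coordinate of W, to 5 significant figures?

-39.809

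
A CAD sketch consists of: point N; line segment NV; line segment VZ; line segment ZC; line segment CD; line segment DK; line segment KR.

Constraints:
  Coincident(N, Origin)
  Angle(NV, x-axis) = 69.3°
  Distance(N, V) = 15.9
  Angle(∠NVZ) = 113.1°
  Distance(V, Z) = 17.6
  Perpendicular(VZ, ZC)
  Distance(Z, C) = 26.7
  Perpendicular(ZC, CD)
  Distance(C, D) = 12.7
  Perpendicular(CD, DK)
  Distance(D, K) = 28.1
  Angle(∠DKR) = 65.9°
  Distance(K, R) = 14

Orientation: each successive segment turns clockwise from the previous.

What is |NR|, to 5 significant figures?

26.045

N is at the origin; NV runs at 69.3° with length 15.9, so V = (5.6203, 14.874). ∠NVZ = 113.1° gives VZ at 2.4000° from the x-axis; with |VZ| = 17.6, Z = (23.205, 15.611). VZ ⟂ ZC, so ZC runs at -87.600°; with |ZC| = 26.7, C = (24.323, -11.066). ZC ⟂ CD, so CD runs at -177.60°; with |CD| = 12.7, D = (11.634, -11.598). CD ⟂ DK, so DK runs at 92.400°; with |DK| = 28.1, K = (10.457, 16.478). ∠DKR = 65.9° gives KR at -21.700° from the x-axis; with |KR| = 14.0, R = (23.465, 11.301). Then |NR| = |R − N| = 26.045.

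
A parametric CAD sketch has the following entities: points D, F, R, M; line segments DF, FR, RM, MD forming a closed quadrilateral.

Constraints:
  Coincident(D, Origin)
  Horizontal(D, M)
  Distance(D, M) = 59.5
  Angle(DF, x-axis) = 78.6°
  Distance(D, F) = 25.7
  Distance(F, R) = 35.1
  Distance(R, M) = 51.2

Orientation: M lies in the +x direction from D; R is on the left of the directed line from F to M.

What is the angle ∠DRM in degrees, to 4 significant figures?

67.04°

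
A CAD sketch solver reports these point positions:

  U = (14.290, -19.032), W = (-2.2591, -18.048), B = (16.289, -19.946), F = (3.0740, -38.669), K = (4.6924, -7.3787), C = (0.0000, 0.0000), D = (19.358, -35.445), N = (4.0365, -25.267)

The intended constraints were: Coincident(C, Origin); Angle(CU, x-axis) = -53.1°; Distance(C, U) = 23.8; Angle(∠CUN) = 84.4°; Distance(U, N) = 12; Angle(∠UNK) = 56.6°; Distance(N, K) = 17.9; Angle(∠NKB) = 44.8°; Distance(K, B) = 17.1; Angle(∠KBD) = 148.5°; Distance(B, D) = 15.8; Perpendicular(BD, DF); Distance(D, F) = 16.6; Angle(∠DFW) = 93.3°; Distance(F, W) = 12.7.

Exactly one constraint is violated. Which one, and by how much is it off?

Distance(F, W) = 12.7 — off by 8.60.

C = (0.00, 0.00) ✓; CU at -53.10° ✓; |CU| = 23.80 ✓; ∠CUN = 84.40° ✓; |UN| = 12.00 ✓; ∠UNK = 56.60° ✓; |NK| = 17.90 ✓; ∠NKB = 44.80° ✓; |KB| = 17.10 ✓; ∠KBD = 148.5° ✓; |BD| = 15.80 ✓; ∠(BD, DF) = 90.00° ✓; |DF| = 16.60 ✓; ∠DFW = 93.30° ✓; |FW| = 21.30 ✗.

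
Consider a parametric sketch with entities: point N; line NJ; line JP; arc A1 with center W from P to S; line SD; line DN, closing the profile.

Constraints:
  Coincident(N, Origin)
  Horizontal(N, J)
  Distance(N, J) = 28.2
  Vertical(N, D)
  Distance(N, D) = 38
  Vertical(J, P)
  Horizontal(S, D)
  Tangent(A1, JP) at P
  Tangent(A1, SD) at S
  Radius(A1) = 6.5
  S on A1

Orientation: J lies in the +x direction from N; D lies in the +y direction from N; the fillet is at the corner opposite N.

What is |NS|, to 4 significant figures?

43.76

The virtual corner opposite N is at (28.20, 38.00). A1 meets JP tangentially, so WP is at right angles to JP and the tangent condition forces WS to be normal to SD, with radius 6.5, so the center W sits 6.5 in from both sides at W = (21.70, 31.50). That places the tangent points at P = (28.20, 31.50) on JP and S = (21.70, 38.00) on SD. Then |NS| = |S − N| = 43.76.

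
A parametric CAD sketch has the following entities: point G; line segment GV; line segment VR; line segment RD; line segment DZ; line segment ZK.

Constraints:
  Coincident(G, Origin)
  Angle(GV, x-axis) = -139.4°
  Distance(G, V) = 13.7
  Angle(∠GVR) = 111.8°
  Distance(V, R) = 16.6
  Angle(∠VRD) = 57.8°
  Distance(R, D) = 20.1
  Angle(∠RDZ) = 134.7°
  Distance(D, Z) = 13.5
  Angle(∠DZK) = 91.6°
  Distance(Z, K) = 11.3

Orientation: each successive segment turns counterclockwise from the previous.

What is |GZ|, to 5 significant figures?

7.5392

∠VRD = 57.8° gives RD at 51.000° from the x-axis; with |RD| = 20.1, D = (7.5969, -9.0094). ∠RDZ = 134.7° gives DZ at 96.300° from the x-axis; with |DZ| = 13.5, Z = (6.1155, 4.4091). Then |GZ| = |Z − G| = 7.5392.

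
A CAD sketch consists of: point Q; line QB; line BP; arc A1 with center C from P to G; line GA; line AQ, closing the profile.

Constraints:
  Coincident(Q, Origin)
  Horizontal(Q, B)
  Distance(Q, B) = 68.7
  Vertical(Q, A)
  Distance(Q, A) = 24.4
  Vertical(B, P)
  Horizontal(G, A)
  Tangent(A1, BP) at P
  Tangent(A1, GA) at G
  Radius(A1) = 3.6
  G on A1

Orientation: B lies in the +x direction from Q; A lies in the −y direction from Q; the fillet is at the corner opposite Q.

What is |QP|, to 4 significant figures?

71.78

Q is at the origin; QB is horizontal with |QB| = 68.7 and B on the +x side, so B = (68.70, 0.000). Q and A share the same x with |QA| = 24.4 and A on the −y side, so A = (0.000, -24.40). The virtual corner opposite Q is at (68.70, -24.40). The tangent condition forces CP to be normal to BP and tangency of A1 to GA means the radius CG is perpendicular to GA, with radius 3.6, so the center C sits 3.6 in from both sides at C = (65.10, -20.80). That places the tangent points at P = (68.70, -20.80) on BP and G = (65.10, -24.40) on GA. Then |QP| = |P − Q| = 71.78.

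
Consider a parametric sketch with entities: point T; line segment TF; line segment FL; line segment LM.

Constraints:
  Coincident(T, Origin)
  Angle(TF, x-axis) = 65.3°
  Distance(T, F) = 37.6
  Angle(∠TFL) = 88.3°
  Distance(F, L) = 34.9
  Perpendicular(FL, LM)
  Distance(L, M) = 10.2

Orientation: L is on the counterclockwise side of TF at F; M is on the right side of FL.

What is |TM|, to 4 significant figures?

58.52

T is at the origin; TF runs at 65.3° with length 37.6, so F = 37.6·(cos 65.3°, sin 65.3°) = (15.71, 34.16). ∠TFL = 88.3°, so FL runs at 65.3° + (180° − 88.3°) = 157.0° from the x-axis; with |FL| = 34.9, L = F + 34.9·(cos 157.0°, sin 157.0°) = (-16.41, 47.80). FL is perpendicular to LM; with |LM| = 10.2 on the right of FL, M = L + 10.2·(0.3907, 0.9205) = (-12.43, 57.19). Then |TM| = |M − T| = 58.52.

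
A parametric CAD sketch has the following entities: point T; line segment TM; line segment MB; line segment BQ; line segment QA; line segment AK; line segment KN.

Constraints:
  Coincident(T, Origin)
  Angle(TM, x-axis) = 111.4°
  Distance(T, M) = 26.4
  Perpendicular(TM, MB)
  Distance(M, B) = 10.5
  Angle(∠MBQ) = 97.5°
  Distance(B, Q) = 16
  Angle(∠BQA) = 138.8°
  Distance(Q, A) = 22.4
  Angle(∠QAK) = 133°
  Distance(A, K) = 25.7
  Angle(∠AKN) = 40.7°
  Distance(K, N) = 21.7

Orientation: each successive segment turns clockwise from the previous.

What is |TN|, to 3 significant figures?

12.1

T is at the origin; TM runs at 111.4° with length 26.4, so M = (-9.63, 24.6). The perpendicularity gives MB at right angles to TM, so MB runs at 21.4°; with |MB| = 10.5, B = (0.143, 28.4). ∠MBQ = 97.5° gives BQ at -61.1° from the x-axis; with |BQ| = 16.0, Q = (7.88, 14.4). ∠BQA = 138.8° gives QA at -102° from the x-axis; with |QA| = 22.4, A = (3.10, -7.48). ∠QAK = 133.0° gives AK at -149° from the x-axis; with |AK| = 25.7, K = (-19.0, -20.6). ∠AKN = 40.7° gives KN at 71.4° from the x-axis; with |KN| = 21.7, N = (-12.1, -0.0366). Then |TN| = |N − T| = 12.1.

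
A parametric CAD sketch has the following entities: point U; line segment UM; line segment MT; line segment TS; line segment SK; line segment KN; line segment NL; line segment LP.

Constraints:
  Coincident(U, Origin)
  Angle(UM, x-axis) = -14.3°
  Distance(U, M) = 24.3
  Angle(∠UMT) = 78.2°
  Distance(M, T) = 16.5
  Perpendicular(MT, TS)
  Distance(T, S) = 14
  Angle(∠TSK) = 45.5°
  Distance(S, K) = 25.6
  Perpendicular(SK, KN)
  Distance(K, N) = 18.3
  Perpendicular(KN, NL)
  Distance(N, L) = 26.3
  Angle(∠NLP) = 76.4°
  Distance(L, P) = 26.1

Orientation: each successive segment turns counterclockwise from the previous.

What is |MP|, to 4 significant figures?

17.05

KN ⟂ NL, so NL runs at 132.0°; with |NL| = 26.3, L = (23.41, 23.86). ∠NLP = 76.4° gives LP at -124.4° from the x-axis; with |LP| = 26.1, P = (8.666, 2.323). Then |MP| = |P − M| = 17.05.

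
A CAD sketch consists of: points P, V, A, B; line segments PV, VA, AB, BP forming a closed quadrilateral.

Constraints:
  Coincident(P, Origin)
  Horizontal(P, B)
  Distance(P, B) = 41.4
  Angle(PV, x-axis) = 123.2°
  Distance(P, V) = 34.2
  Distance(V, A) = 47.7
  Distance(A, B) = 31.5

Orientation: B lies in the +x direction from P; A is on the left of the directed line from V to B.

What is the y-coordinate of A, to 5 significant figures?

28.945

P is at the origin; PB is horizontal with |PB| = 41.4 and B in +x, so B = (41.4, 0). PV runs at 123.2° with |PV| = 34.2, so V = (-18.727, 28.617). A is determined by |VA| = 47.7 and |AB| = 31.5 together: it lies at the intersection of circle(V, 47.7) and circle(B, 31.5). With |VB| = 66.590, the foot of the radical line on VB is 42.929 from V and the perpendicular offset is √(47.7² − 42.929²) = 20.795. Taking the left-of-VB solution: A = (28.972, 28.945).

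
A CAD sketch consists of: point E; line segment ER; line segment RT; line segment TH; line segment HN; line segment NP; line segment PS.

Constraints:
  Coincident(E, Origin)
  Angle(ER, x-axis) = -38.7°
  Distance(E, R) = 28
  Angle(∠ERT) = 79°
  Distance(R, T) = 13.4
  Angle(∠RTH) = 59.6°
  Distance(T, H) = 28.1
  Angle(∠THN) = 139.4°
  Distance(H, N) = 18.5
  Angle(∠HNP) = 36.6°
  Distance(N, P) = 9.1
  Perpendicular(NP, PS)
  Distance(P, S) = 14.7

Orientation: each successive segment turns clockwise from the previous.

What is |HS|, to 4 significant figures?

6.823

E is at the origin; ER runs at -38.7° with length 28.0, so R = (21.85, -17.51). ∠ERT = 79.0° gives RT at -139.7° from the x-axis; with |RT| = 13.4, T = (11.63, -26.17). ∠RTH = 59.6° gives TH at 99.90° from the x-axis; with |TH| = 28.1, H = (6.801, 1.508). ∠THN = 139.4° gives HN at 59.30° from the x-axis; with |HN| = 18.5, N = (16.25, 17.42). ∠HNP = 36.6° gives NP at -84.10° from the x-axis; with |NP| = 9.1, P = (17.18, 8.363). NP ⟂ PS, so PS runs at -174.1°; with |PS| = 14.7, S = (2.559, 6.852). Then |HS| = |S − H| = 6.823.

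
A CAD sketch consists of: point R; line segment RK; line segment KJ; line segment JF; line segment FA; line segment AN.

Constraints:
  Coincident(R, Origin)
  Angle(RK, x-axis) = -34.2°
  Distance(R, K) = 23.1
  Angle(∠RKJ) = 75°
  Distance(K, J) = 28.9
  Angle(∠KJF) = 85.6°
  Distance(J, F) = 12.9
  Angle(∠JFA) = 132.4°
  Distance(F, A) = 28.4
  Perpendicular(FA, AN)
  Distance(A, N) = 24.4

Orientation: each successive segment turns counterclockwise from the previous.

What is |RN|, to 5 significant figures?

19.095

∠JFA = 132.4° gives FA at -147.20° from the x-axis; with |FA| = 28.4, A = (-7.7343, 2.2191). FA is perpendicular to AN, so AN runs at -57.200°; with |AN| = 24.4, N = (5.4834, -18.291). Then |RN| = |N − R| = 19.095.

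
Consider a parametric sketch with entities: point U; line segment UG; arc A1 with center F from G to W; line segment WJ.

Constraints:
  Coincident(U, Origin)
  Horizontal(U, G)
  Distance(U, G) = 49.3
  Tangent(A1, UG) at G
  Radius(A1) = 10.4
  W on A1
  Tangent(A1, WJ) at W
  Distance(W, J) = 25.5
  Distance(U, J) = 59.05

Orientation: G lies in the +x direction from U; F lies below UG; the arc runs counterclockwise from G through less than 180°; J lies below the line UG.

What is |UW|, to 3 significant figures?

41.3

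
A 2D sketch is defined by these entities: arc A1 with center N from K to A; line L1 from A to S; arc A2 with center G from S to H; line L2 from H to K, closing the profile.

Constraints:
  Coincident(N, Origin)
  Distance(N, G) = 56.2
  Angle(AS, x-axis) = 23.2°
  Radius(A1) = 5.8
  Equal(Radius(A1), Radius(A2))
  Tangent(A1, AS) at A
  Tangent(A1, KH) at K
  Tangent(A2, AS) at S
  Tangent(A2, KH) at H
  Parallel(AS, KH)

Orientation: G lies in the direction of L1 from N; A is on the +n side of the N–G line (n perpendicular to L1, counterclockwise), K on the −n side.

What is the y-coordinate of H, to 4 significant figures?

16.81

The slot axis is L1's direction at 23.2°, so u = (cos 23.2°, sin 23.2°) = (0.9191, 0.3939) and n = (−sin 23.2°, cos 23.2°) = (-0.3939, 0.9191). N is at the origin and G lies 56.2 along u from N, so G = 56.2·u = (51.66, 22.14). Tangency of A1 to both parallel lines with radius 5.8 puts A and K at N ± 5.8·n: A = (-2.285, 5.331), K = (2.285, -5.331). Equal radii place S and H the same way about G: S = G + 5.8·n = (49.37, 27.47), H = G − 5.8·n = (53.94, 16.81). So H.y = 16.81.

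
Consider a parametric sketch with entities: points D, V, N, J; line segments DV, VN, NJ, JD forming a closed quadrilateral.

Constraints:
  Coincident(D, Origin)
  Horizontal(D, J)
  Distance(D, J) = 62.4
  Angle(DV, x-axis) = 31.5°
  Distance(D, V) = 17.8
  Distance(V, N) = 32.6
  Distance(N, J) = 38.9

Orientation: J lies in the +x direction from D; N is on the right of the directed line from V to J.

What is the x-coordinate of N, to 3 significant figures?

29.1

Checks: |VN| = 32.60 ✓; |NJ| = 38.90 ✓.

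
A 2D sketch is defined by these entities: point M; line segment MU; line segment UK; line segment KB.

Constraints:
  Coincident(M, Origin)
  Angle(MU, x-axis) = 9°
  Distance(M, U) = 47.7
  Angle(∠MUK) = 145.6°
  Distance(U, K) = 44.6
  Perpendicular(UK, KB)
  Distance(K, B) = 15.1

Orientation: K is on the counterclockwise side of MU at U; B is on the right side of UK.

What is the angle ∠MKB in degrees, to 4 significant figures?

107.8°

∠MUK = 145.6°, so UK runs at 9.0° + (180° − 145.6°) = 43.40° from the x-axis; with |UK| = 44.6, K = U + 44.6·(cos 43.40°, sin 43.40°) = (79.52, 38.11). The perpendicularity gives KB at right angles to UK; with |KB| = 15.1 on the right of UK, B = K + 15.1·(0.6871, -0.7266) = (89.89, 27.13). Then cos ∠MKB = KM·KB / (|KM||KB|), giving 107.8°.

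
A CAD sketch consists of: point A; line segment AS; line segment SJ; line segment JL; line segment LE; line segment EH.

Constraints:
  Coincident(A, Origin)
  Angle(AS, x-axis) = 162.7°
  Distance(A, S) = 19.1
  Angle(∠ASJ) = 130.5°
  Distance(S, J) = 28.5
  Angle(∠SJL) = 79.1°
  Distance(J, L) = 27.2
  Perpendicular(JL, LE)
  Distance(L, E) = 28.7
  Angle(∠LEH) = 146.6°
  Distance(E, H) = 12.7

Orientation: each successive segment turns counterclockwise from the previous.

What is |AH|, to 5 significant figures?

2.5960

The perpendicularity gives LE at right angles to JL, so LE runs at 43.100°; with |LE| = 28.7, E = (-2.8117, -9.7576). ∠LEH = 146.6° gives EH at 76.500° from the x-axis; with |EH| = 12.7, H = (0.15302, 2.5915). Then |AH| = |H − A| = 2.5960.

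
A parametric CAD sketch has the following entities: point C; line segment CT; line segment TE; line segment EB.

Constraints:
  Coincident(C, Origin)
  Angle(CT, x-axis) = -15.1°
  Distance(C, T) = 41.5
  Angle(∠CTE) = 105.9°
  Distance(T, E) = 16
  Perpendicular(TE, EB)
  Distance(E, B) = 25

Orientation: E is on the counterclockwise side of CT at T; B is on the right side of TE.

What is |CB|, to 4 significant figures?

70.45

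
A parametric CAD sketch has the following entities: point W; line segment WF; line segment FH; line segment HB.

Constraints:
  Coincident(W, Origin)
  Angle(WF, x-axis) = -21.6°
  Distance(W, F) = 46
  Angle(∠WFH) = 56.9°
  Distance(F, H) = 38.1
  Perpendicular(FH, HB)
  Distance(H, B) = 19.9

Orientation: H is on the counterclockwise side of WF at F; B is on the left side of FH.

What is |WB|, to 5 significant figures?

22.710

∠WFH = 56.9°, so FH runs at -21.6° + (180° − 56.9°) = 101.50° from the x-axis; with |FH| = 38.1, H = F + 38.1·(cos 101.50°, sin 101.50°) = (35.174, 20.401). FH is perpendicular to HB; with |HB| = 19.9 on the left of FH, B = H + 19.9·(-0.97992, -0.19937) = (15.673, 16.434). Then |WB| = |B − W| = 22.710.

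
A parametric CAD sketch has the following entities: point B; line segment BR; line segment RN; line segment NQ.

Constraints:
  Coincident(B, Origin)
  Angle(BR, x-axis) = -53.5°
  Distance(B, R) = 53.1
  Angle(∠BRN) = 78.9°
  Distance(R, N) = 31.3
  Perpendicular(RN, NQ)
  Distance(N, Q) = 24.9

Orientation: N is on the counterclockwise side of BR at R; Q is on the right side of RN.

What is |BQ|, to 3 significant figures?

79.8

B is at the origin; BR runs at -53.5° with length 53.1, so R = 53.1·(cos -53.5°, sin -53.5°) = (31.6, -42.7). ∠BRN = 78.9°, so RN runs at -53.5° + (180° − 78.9°) = 47.6° from the x-axis; with |RN| = 31.3, N = R + 31.3·(cos 47.6°, sin 47.6°) = (52.7, -19.6). The perpendicularity gives NQ at right angles to RN; with |NQ| = 24.9 on the right of RN, Q = N + 24.9·(0.738, -0.674) = (71.1, -36.4). Then |BQ| = |Q − B| = 79.8.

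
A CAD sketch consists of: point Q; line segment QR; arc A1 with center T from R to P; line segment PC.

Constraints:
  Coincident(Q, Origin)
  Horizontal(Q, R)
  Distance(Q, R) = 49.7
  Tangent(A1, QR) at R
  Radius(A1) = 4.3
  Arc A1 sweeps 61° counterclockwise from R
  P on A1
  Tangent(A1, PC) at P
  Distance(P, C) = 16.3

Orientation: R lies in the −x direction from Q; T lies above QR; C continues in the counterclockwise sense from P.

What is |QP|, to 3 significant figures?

46.0

Q is at the origin; Q and R share the same y with |QR| = 49.7 and R on the −x side, so R = (-49.7, 0.00). A1 meets QR tangentially, so TR is at right angles to QR, so T = R + (0, 4.3) = (-49.7, 4.30). On A1, R sits at bearing -90° from T; a 61° counterclockwise sweep puts P at bearing -29°, so P = T + 4.3·(cos -29°, sin -29°) = (-45.9, 2.22). Then |QP| = |P − Q| = 46.0.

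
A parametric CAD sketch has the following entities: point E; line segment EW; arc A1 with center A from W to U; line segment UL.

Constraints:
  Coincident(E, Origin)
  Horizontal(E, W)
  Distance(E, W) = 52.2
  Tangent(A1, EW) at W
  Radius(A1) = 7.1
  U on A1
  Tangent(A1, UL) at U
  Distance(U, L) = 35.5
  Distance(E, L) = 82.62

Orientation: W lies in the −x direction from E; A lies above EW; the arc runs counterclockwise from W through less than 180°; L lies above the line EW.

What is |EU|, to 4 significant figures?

49.20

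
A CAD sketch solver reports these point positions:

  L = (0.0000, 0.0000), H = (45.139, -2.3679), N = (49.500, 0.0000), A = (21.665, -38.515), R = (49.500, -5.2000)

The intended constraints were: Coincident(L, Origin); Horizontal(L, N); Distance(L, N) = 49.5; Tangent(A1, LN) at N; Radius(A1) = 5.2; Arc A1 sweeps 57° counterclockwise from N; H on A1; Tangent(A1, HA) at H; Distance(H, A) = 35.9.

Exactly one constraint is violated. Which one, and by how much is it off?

Distance(H, A) = 35.9 — off by 7.20.

L = (0.00, 0.00) ✓; L.y = 0.00, N.y = 0.00 ✓; |LN| = 49.50 ✓; ∠(RN, NL) = 90.00° ✓; |RN| = 5.200 ✓; bearing(R→H) − bearing(R→N) = 57.00° ✓; |RH| = 5.200 ✓; ∠(RH, HA) = 90.00° ✓; |HA| = 43.10 ✗.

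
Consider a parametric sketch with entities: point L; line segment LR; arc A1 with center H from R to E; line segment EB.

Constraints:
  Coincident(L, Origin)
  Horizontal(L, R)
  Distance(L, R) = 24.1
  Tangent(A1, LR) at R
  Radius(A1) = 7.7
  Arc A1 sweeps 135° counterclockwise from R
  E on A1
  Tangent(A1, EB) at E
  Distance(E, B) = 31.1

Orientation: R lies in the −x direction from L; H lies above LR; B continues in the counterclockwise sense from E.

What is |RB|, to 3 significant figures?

38.8

L is at the origin; L and R share the same y with |LR| = 24.1 and R on the −x side, so R = (-24.1, 0.00). The tangent condition forces HR to be normal to LR, so H = R + (0, 7.7) = (-24.1, 7.70). On A1, R sits at bearing -90° from H; a 135° counterclockwise sweep puts E at bearing 45°, so E = H + 7.7·(cos 45°, sin 45°) = (-18.7, 13.1). The tangent condition forces HE to be normal to EB, so EB runs along (−sin 45°, cos 45°); with |EB| = 31.1, B = (-40.6, 35.1). Then |RB| = |B − R| = 38.8.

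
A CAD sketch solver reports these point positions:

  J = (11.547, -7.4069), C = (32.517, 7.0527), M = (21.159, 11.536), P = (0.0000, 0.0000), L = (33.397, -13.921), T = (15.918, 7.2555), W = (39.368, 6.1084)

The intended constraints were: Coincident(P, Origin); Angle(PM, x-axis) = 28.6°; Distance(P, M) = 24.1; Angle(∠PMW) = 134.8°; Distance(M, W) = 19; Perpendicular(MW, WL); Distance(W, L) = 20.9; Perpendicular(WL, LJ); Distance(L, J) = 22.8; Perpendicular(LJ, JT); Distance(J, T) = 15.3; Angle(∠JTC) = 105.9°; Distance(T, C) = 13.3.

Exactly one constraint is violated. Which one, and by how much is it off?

Distance(T, C) = 13.3 — off by 3.30.

P = (0.00, 0.00) ✓; PM at 28.60° ✓; |PM| = 24.10 ✓; ∠PMW = 134.8° ✓; |MW| = 19.00 ✓; ∠(MW, WL) = 90.00° ✓; |WL| = 20.90 ✓; ∠(WL, LJ) = 90.00° ✓; |LJ| = 22.80 ✓; ∠(LJ, JT) = 90.00° ✓; |JT| = 15.30 ✓; ∠JTC = 105.9° ✓; |TC| = 16.60 ✗.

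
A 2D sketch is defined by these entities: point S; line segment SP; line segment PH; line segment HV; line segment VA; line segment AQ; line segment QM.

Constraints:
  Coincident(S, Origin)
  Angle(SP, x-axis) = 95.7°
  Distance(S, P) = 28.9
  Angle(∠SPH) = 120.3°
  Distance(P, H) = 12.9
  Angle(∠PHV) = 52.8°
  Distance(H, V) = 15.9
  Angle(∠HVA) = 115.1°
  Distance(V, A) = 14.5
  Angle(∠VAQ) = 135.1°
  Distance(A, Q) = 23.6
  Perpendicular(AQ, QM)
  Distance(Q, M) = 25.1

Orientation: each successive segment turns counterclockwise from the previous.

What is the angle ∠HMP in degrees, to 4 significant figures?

26.74°

∠VAQ = 135.1° gives AQ at 32.40° from the x-axis; with |AQ| = 23.6, Q = (22.95, 28.12). AQ ⟂ QM, so QM runs at 122.4°; with |QM| = 25.1, M = (9.502, 49.31). Then cos ∠HMP = MH·MP / (|MH||MP|), giving 26.74°.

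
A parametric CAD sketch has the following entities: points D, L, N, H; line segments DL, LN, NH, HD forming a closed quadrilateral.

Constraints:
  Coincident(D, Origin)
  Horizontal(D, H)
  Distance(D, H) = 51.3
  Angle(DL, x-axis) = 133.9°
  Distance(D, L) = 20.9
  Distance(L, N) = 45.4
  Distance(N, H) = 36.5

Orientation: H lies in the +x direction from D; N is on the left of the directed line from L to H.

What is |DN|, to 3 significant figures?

40.7

D is at the origin; DH is horizontal with |DH| = 51.3 and H in +x, so H = (51.3, 0). DL runs at 133.9° with |DL| = 20.9, so L = (-14.5, 15.1). N is determined by |LN| = 45.4 and |NH| = 36.5 together: it lies at the intersection of circle(L, 45.4) and circle(H, 36.5). With |LH| = 67.5, the foot of the radical line on LH is 39.1 from L and the perpendicular offset is √(45.4² − 39.1²) = 23.0. Taking the left-of-LH solution: N = (28.8, 28.7).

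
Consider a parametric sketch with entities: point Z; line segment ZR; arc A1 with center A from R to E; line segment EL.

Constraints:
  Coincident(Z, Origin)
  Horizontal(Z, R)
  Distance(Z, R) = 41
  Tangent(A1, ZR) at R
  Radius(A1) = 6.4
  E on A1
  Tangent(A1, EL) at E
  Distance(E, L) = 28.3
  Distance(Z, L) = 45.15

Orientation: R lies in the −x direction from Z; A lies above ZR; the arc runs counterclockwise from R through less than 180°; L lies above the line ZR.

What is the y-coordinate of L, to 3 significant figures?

33.4

Z is at the origin; ZR is horizontal with |ZR| = 41.0 and R on the −x side, so R = (-41.0, 0.00). Tangency of A1 to ZR means the radius AR is perpendicular to ZR, so A = R + (0, 6.4) = (-41.0, 6.40). Since AE ⟂ EL (tangency), |AL| = √(6.4² + 28.3²) = 29.0 regardless of where E sits on A1. So L lies on both circle(Z, 45.15) and circle(A, 29.0); the above-ZR intersection is L = (-30.4, 33.4). E is the foot of the tangent from L: E = (-34.7, 5.43).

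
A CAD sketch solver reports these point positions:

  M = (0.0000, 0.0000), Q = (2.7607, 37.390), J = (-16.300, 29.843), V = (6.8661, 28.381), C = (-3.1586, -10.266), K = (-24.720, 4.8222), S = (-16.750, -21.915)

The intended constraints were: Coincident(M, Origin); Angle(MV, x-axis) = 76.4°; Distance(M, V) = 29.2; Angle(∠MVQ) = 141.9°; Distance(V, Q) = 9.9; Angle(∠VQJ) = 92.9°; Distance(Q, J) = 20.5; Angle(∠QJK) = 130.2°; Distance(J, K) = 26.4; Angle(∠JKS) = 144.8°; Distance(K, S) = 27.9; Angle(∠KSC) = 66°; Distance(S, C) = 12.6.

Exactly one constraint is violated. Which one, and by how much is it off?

Distance(S, C) = 12.6 — off by 5.30.

M = (0.00, 0.00) ✓; MV at 76.40° ✓; |MV| = 29.20 ✓; ∠MVQ = 141.9° ✓; |VQ| = 9.900 ✓; ∠VQJ = 92.90° ✓; |QJ| = 20.50 ✓; ∠QJK = 130.2° ✓; |JK| = 26.40 ✓; ∠JKS = 144.8° ✓; |KS| = 27.90 ✓; ∠KSC = 66.00° ✓; |SC| = 17.90 ✗.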